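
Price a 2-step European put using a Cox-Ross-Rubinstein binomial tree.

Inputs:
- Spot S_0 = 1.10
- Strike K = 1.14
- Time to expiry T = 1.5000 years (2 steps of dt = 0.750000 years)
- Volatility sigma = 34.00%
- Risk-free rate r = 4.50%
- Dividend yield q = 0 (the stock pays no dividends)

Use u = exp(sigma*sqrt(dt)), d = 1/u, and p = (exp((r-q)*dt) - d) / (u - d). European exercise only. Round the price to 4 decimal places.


Answer: Price = V(0,0) = 0.1503

Derivation:
dt = T/N = 0.750000
u = exp(sigma*sqrt(dt)) = 1.342386; d = 1/u = 0.744942
p = (exp((r-q)*dt) - d) / (u - d) = 0.484370
Discount per step: exp(-r*dt) = 0.966813
Stock lattice S(k, i) with i counting down-moves:
  k=0: S(0,0) = 1.1000
  k=1: S(1,0) = 1.4766; S(1,1) = 0.8194
  k=2: S(2,0) = 1.9822; S(2,1) = 1.1000; S(2,2) = 0.6104
Terminal payoffs V(N, i) = max(K - S_T, 0):
  V(2,0) = 0.000000; V(2,1) = 0.040000; V(2,2) = 0.529567
Backward induction: V(k, i) = exp(-r*dt) * [p * V(k+1, i) + (1-p) * V(k+1, i+1)].
  V(1,0) = exp(-r*dt) * [p*0.000000 + (1-p)*0.040000] = 0.019941
  V(1,1) = exp(-r*dt) * [p*0.040000 + (1-p)*0.529567] = 0.282731
  V(0,0) = exp(-r*dt) * [p*0.019941 + (1-p)*0.282731] = 0.150284


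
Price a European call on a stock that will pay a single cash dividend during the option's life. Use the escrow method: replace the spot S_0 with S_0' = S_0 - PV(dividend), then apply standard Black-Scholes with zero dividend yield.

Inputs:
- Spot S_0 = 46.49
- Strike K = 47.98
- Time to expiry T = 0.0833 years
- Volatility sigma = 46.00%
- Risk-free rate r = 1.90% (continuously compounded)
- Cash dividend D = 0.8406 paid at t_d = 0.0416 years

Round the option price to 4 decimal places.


PV(D) = D * exp(-r * t_d) = 0.8406 * 0.99920991 = 0.83993585
S_0' = S_0 - PV(D) = 46.4900 - 0.83993585 = 45.65006415
d1 = (ln(S_0'/K) + (r + sigma^2/2)*T) / (sigma*sqrt(T)) = -0.29664220
d2 = d1 - sigma*sqrt(T) = -0.42940620
exp(-rT) = 0.99841855
N(d1) = 0.38336985; N(d2) = 0.33381382
C = S_0' * N(d1) - K * exp(-rT) * N(d2) = 45.65006415 * 0.38336985 - 47.9800 * 0.99841855 * 0.33381382 = 1.5098

Answer: Price = 1.5098


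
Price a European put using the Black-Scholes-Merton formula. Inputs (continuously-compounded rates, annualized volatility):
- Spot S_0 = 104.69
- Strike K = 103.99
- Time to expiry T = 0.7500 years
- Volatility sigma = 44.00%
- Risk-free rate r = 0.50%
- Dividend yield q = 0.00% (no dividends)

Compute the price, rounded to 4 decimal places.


d1 = (ln(S/K) + (r - q + 0.5*sigma^2) * T) / (sigma * sqrt(T)) = 0.21797298
d2 = d1 - sigma * sqrt(T) = -0.16307820
exp(-rT) = 0.99625702; exp(-qT) = 1.00000000
P = K * exp(-rT) * N(-d2) - S_0 * exp(-qT) * N(-d1)
N(-d1) = 0.41372508; N(-d2) = 0.56477157
P = 103.9900 * 0.99625702 * 0.56477157 - 104.6900 * 1.00000000 * 0.41372508 = 15.1979

Answer: Price = 15.1979


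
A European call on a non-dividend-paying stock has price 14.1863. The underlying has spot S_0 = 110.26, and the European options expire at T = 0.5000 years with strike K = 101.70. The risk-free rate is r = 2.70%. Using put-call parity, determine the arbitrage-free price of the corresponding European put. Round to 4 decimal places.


Put-call parity: C - P = S_0 * exp(-qT) - K * exp(-rT).
S_0 * exp(-qT) = 110.2600 * 1.00000000 = 110.26000000
K * exp(-rT) = 101.7000 * 0.98659072 = 100.33627585
P = C - S*exp(-qT) + K*exp(-rT)
P = 14.1863 - 110.26000000 + 100.33627585 = 4.2626

Answer: Put price = 4.2626


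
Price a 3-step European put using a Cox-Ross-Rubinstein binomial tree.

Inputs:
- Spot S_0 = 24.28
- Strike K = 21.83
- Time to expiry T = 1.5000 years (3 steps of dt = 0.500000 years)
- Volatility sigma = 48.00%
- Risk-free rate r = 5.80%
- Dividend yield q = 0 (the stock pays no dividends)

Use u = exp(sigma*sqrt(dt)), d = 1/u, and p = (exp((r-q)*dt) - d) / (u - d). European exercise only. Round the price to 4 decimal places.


dt = T/N = 0.500000
u = exp(sigma*sqrt(dt)) = 1.404121; d = 1/u = 0.712189
p = (exp((r-q)*dt) - d) / (u - d) = 0.458478
Discount per step: exp(-r*dt) = 0.971416
Stock lattice S(k, i) with i counting down-moves:
  k=0: S(0,0) = 24.2800
  k=1: S(1,0) = 34.0921; S(1,1) = 17.2920
  k=2: S(2,0) = 47.8694; S(2,1) = 24.2800; S(2,2) = 12.3152
  k=3: S(3,0) = 67.2143; S(3,1) = 34.0921; S(3,2) = 17.2920; S(3,3) = 8.7707
Terminal payoffs V(N, i) = max(K - S_T, 0):
  V(3,0) = 0.000000; V(3,1) = 0.000000; V(3,2) = 4.538039; V(3,3) = 13.059277
Backward induction: V(k, i) = exp(-r*dt) * [p * V(k+1, i) + (1-p) * V(k+1, i+1)].
  V(2,0) = exp(-r*dt) * [p*0.000000 + (1-p)*0.000000] = 0.000000
  V(2,1) = exp(-r*dt) * [p*0.000000 + (1-p)*4.538039] = 2.387206
  V(2,2) = exp(-r*dt) * [p*4.538039 + (1-p)*13.059277] = 8.890868
  V(1,0) = exp(-r*dt) * [p*0.000000 + (1-p)*2.387206] = 1.255774
  V(1,1) = exp(-r*dt) * [p*2.387206 + (1-p)*8.890868] = 5.740181
  V(0,0) = exp(-r*dt) * [p*1.255774 + (1-p)*5.740181] = 3.578873

Answer: Price = V(0,0) = 3.5789


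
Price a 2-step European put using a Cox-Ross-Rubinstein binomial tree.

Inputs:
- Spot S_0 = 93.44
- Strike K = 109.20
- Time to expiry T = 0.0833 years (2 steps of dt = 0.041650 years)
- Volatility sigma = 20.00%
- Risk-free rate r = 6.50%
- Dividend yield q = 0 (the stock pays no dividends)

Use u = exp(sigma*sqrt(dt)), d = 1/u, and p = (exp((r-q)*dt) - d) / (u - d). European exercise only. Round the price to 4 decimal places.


dt = T/N = 0.041650
u = exp(sigma*sqrt(dt)) = 1.041661; d = 1/u = 0.960005
p = (exp((r-q)*dt) - d) / (u - d) = 0.522997
Discount per step: exp(-r*dt) = 0.997296
Stock lattice S(k, i) with i counting down-moves:
  k=0: S(0,0) = 93.4400
  k=1: S(1,0) = 97.3328; S(1,1) = 89.7029
  k=2: S(2,0) = 101.3878; S(2,1) = 93.4400; S(2,2) = 86.1152
Terminal payoffs V(N, i) = max(K - S_T, 0):
  V(2,0) = 7.812192; V(2,1) = 15.760000; V(2,2) = 23.084778
Backward induction: V(k, i) = exp(-r*dt) * [p * V(k+1, i) + (1-p) * V(k+1, i+1)].
  V(1,0) = exp(-r*dt) * [p*7.812192 + (1-p)*15.760000] = 11.571954
  V(1,1) = exp(-r*dt) * [p*15.760000 + (1-p)*23.084778] = 19.201890
  V(0,0) = exp(-r*dt) * [p*11.571954 + (1-p)*19.201890] = 15.170334

Answer: Price = V(0,0) = 15.1703


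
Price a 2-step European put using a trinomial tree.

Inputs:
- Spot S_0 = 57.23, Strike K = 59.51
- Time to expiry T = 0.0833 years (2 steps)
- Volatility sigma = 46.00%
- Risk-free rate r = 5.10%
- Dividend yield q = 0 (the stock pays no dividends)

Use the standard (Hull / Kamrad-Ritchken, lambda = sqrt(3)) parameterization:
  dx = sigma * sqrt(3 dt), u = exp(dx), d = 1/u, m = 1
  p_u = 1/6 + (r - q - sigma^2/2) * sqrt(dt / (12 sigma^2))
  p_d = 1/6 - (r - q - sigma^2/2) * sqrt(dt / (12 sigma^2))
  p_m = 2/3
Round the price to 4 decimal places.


dt = T/N = 0.041650; dx = sigma*sqrt(3*dt) = 0.162602
u = exp(dx) = 1.176568; d = 1/u = 0.849929
p_u = 0.159648, p_m = 0.666667, p_d = 0.173685
Discount per step: exp(-r*dt) = 0.997878
Stock lattice S(k, j) with j the centered position index:
  k=0: S(0,+0) = 57.2300
  k=1: S(1,-1) = 48.6415; S(1,+0) = 57.2300; S(1,+1) = 67.3350
  k=2: S(2,-2) = 41.3418; S(2,-1) = 48.6415; S(2,+0) = 57.2300; S(2,+1) = 67.3350; S(2,+2) = 79.2242
Terminal payoffs V(N, j) = max(K - S_T, 0):
  V(2,-2) = 18.168197; V(2,-1) = 10.868542; V(2,+0) = 2.280000; V(2,+1) = 0.000000; V(2,+2) = 0.000000
Backward induction: V(k, j) = exp(-r*dt) * [p_u * V(k+1, j+1) + p_m * V(k+1, j) + p_d * V(k+1, j-1)]
  V(1,-1) = exp(-r*dt) * [p_u*2.280000 + p_m*10.868542 + p_d*18.168197] = 10.742395
  V(1,+0) = exp(-r*dt) * [p_u*0.000000 + p_m*2.280000 + p_d*10.868542] = 3.400473
  V(1,+1) = exp(-r*dt) * [p_u*0.000000 + p_m*0.000000 + p_d*2.280000] = 0.395162
  V(0,+0) = exp(-r*dt) * [p_u*0.395162 + p_m*3.400473 + p_d*10.742395] = 4.186960

Answer: Price = V(0,0) = 4.1870


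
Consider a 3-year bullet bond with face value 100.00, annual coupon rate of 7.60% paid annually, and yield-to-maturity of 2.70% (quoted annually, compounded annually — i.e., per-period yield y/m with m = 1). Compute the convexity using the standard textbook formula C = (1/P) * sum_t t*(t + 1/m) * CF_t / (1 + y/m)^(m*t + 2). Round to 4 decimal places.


Coupon per period c = face * coupon_rate / m = 7.600000
Periods per year m = 1; per-period yield y/m = 0.027000
Number of cashflows N = 3
Cashflows (t years, CF_t, discount factor 1/(1+y/m)^(m*t), PV):
  t = 1.0000: CF_t = 7.600000, DF = 0.973710, PV = 7.400195
  t = 2.0000: CF_t = 7.600000, DF = 0.948111, PV = 7.205642
  t = 3.0000: CF_t = 107.600000, DF = 0.923185, PV = 99.334690
Price P = sum_t PV_t = 113.940527
Convexity numerator sum_t t*(t + 1/m) * CF_t / (1+y/m)^(m*t + 2):
  t = 1.0000: term = 14.032410
  t = 2.0000: term = 40.990486
  t = 3.0000: term = 1130.163558
Convexity = (1/P) * sum = 1185.186454 / 113.940527 = 10.401799

Answer: Convexity = 10.4018


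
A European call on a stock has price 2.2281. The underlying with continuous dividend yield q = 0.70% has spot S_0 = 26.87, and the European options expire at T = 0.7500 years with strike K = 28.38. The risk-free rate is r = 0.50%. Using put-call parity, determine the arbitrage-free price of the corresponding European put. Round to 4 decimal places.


Put-call parity: C - P = S_0 * exp(-qT) - K * exp(-rT).
S_0 * exp(-qT) = 26.8700 * 0.99476376 = 26.72930216
K * exp(-rT) = 28.3800 * 0.99625702 = 28.27377430
P = C - S*exp(-qT) + K*exp(-rT)
P = 2.2281 - 26.72930216 + 28.27377430 = 3.7726

Answer: Put price = 3.7726


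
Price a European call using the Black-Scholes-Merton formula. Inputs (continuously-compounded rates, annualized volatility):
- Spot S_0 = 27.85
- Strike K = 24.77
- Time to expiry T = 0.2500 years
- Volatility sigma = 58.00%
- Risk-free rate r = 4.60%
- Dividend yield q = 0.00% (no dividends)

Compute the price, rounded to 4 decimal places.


d1 = (ln(S/K) + (r - q + 0.5*sigma^2) * T) / (sigma * sqrt(T)) = 0.58879215
d2 = d1 - sigma * sqrt(T) = 0.29879215
exp(-rT) = 0.98856587; exp(-qT) = 1.00000000
C = S_0 * exp(-qT) * N(d1) - K * exp(-rT) * N(d2)
N(d1) = 0.72199964; N(d2) = 0.61745068
C = 27.8500 * 1.00000000 * 0.72199964 - 24.7700 * 0.98856587 * 0.61745068 = 4.9883

Answer: Price = 4.9883


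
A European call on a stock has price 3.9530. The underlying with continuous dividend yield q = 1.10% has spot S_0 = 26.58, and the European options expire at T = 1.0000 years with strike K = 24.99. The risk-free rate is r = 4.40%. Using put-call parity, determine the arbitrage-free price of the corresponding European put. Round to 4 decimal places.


Put-call parity: C - P = S_0 * exp(-qT) - K * exp(-rT).
S_0 * exp(-qT) = 26.5800 * 0.98906028 = 26.28922221
K * exp(-rT) = 24.9900 * 0.95695396 = 23.91427940
P = C - S*exp(-qT) + K*exp(-rT)
P = 3.9530 - 26.28922221 + 23.91427940 = 1.5781

Answer: Put price = 1.5781


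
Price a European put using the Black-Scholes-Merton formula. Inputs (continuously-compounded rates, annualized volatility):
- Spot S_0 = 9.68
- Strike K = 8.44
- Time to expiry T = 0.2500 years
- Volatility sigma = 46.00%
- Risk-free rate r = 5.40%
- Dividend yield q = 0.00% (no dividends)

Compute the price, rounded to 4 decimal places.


d1 = (ln(S/K) + (r - q + 0.5*sigma^2) * T) / (sigma * sqrt(T)) = 0.76969388
d2 = d1 - sigma * sqrt(T) = 0.53969388
exp(-rT) = 0.98659072; exp(-qT) = 1.00000000
P = K * exp(-rT) * N(-d2) - S_0 * exp(-qT) * N(-d1)
N(-d1) = 0.22074075; N(-d2) = 0.29470408
P = 8.4400 * 0.98659072 * 0.29470408 - 9.6800 * 1.00000000 * 0.22074075 = 0.3172

Answer: Price = 0.3172


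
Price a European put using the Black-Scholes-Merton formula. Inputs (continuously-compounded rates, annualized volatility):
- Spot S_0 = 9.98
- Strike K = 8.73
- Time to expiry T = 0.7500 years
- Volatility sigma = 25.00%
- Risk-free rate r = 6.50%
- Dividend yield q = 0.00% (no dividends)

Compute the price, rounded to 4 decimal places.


Answer: Price = 0.2188

Derivation:
d1 = (ln(S/K) + (r - q + 0.5*sigma^2) * T) / (sigma * sqrt(T)) = 0.95149736
d2 = d1 - sigma * sqrt(T) = 0.73499101
exp(-rT) = 0.95241920; exp(-qT) = 1.00000000
P = K * exp(-rT) * N(-d2) - S_0 * exp(-qT) * N(-d1)
N(-d1) = 0.17067598; N(-d2) = 0.23117249
P = 8.7300 * 0.95241920 * 0.23117249 - 9.9800 * 1.00000000 * 0.17067598 = 0.2188


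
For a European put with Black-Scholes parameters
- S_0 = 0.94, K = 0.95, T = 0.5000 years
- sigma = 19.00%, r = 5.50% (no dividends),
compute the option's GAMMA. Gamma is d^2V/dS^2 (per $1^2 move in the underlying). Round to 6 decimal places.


Answer: Gamma = 3.100608

Derivation:
d1 = 0.1930988833; d2 = 0.0587485949
phi(d1) = 0.3915734683; exp(-qT) = 1.0000000000; exp(-rT) = 0.9728746826
Gamma = exp(-qT) * phi(d1) / (S * sigma * sqrt(T)) = 1.0000000000 * 0.3915734683 / (0.9400 * 0.1900 * 0.7071067812) = 3.100608


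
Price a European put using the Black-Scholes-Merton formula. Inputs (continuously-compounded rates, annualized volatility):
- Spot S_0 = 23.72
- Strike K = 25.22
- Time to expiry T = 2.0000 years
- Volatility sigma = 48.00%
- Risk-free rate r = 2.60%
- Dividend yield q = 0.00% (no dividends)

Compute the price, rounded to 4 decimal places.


d1 = (ln(S/K) + (r - q + 0.5*sigma^2) * T) / (sigma * sqrt(T)) = 0.32568343
d2 = d1 - sigma * sqrt(T) = -0.35313908
exp(-rT) = 0.94932887; exp(-qT) = 1.00000000
P = K * exp(-rT) * N(-d2) - S_0 * exp(-qT) * N(-d1)
N(-d1) = 0.37233194; N(-d2) = 0.63800791
P = 25.2200 * 0.94932887 * 0.63800791 - 23.7200 * 1.00000000 * 0.37233194 = 6.4435

Answer: Price = 6.4435


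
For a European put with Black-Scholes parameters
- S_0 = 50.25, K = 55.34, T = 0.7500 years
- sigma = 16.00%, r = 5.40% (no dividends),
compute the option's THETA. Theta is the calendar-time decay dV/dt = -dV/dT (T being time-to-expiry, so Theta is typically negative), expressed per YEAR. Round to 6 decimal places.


d1 = -0.3347579876; d2 = -0.4733220522
phi(d1) = 0.3772036739; exp(-qT) = 1.0000000000; exp(-rT) = 0.9603091645
Theta = -S*exp(-qT)*phi(d1)*sigma/(2*sqrt(T)) + r*K*exp(-rT)*N(-d2) - q*S*exp(-qT)*N(-d1)
N(-d1) = 0.6310961726; N(-d2) = 0.6820082842; sqrt(T) = 0.8660254038
Term 1 = -50.2500 * 1.0000000000 * 0.3772036739 * 0.1600 / (2 * 0.8660254038) = -1.7509402870
Term 2 = 0.0540 * 55.3400 * 0.9603091645 * 0.6820082842 = 1.9571929290
Term 3 = 0 (no dividend yield, q = 0)
Theta = -1.7509402870 + (1.9571929290) + (0.0000000000) = 0.206253

Answer: Theta = 0.206253


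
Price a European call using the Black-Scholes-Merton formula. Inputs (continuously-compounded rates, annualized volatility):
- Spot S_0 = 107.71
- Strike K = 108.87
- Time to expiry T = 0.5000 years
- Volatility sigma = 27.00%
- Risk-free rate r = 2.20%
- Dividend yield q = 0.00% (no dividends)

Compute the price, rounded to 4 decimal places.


d1 = (ln(S/K) + (r - q + 0.5*sigma^2) * T) / (sigma * sqrt(T)) = 0.09696749
d2 = d1 - sigma * sqrt(T) = -0.09395134
exp(-rT) = 0.98906028; exp(-qT) = 1.00000000
C = S_0 * exp(-qT) * N(d1) - K * exp(-rT) * N(d2)
N(d1) = 0.53862390; N(d2) = 0.46257391
C = 107.7100 * 1.00000000 * 0.53862390 - 108.8700 * 0.98906028 * 0.46257391 = 8.2057

Answer: Price = 8.2057


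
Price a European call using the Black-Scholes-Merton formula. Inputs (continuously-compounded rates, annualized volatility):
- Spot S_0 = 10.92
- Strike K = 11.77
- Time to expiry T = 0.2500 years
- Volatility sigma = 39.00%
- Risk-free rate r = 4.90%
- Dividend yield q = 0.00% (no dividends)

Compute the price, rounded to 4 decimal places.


d1 = (ln(S/K) + (r - q + 0.5*sigma^2) * T) / (sigma * sqrt(T)) = -0.22407924
d2 = d1 - sigma * sqrt(T) = -0.41907924
exp(-rT) = 0.98782473; exp(-qT) = 1.00000000
C = S_0 * exp(-qT) * N(d1) - K * exp(-rT) * N(d2)
N(d1) = 0.41134782; N(d2) = 0.33757911
C = 10.9200 * 1.00000000 * 0.41134782 - 11.7700 * 0.98782473 * 0.33757911 = 0.5670

Answer: Price = 0.5670


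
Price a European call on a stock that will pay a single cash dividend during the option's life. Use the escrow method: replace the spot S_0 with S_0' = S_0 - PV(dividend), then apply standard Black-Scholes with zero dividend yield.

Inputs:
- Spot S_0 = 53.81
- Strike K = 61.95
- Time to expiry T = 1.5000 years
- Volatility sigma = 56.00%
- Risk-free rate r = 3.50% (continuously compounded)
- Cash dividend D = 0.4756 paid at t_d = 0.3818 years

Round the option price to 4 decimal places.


Answer: Price = 12.4681

Derivation:
PV(D) = D * exp(-r * t_d) = 0.4756 * 0.98672589 = 0.46928683
S_0' = S_0 - PV(D) = 53.8100 - 0.46928683 = 53.34071317
d1 = (ln(S_0'/K) + (r + sigma^2/2)*T) / (sigma*sqrt(T)) = 0.20131347
d2 = d1 - sigma*sqrt(T) = -0.48454365
exp(-rT) = 0.94885432
N(d1) = 0.57977327; N(d2) = 0.31400005
C = S_0' * N(d1) - K * exp(-rT) * N(d2) = 53.34071317 * 0.57977327 - 61.9500 * 0.94885432 * 0.31400005 = 12.4681


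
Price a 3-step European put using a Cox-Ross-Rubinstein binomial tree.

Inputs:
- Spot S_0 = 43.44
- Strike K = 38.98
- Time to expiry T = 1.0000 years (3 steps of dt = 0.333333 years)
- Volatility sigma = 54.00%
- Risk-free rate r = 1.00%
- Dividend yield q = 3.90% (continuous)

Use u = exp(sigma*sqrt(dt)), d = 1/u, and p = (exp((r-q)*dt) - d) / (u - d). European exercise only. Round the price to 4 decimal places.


Answer: Price = V(0,0) = 7.5651

Derivation:
dt = T/N = 0.333333
u = exp(sigma*sqrt(dt)) = 1.365839; d = 1/u = 0.732151
p = (exp((r-q)*dt) - d) / (u - d) = 0.407502
Discount per step: exp(-r*dt) = 0.996672
Stock lattice S(k, i) with i counting down-moves:
  k=0: S(0,0) = 43.4400
  k=1: S(1,0) = 59.3321; S(1,1) = 31.8046
  k=2: S(2,0) = 81.0381; S(2,1) = 43.4400; S(2,2) = 23.2858
  k=3: S(3,0) = 110.6850; S(3,1) = 59.3321; S(3,2) = 31.8046; S(3,3) = 17.0487
Terminal payoffs V(N, i) = max(K - S_T, 0):
  V(3,0) = 0.000000; V(3,1) = 0.000000; V(3,2) = 7.175381; V(3,3) = 21.931312
Backward induction: V(k, i) = exp(-r*dt) * [p * V(k+1, i) + (1-p) * V(k+1, i+1)].
  V(2,0) = exp(-r*dt) * [p*0.000000 + (1-p)*0.000000] = 0.000000
  V(2,1) = exp(-r*dt) * [p*0.000000 + (1-p)*7.175381] = 4.237252
  V(2,2) = exp(-r*dt) * [p*7.175381 + (1-p)*21.931312] = 15.865270
  V(1,0) = exp(-r*dt) * [p*0.000000 + (1-p)*4.237252] = 2.502209
  V(1,1) = exp(-r*dt) * [p*4.237252 + (1-p)*15.865270] = 11.089803
  V(0,0) = exp(-r*dt) * [p*2.502209 + (1-p)*11.089803] = 7.565084


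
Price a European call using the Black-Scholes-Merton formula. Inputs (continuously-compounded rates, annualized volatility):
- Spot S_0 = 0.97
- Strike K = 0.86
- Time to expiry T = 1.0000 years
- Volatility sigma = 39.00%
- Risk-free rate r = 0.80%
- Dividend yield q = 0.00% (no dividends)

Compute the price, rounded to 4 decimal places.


d1 = (ln(S/K) + (r - q + 0.5*sigma^2) * T) / (sigma * sqrt(T)) = 0.52413765
d2 = d1 - sigma * sqrt(T) = 0.13413765
exp(-rT) = 0.99203191; exp(-qT) = 1.00000000
C = S_0 * exp(-qT) * N(d1) - K * exp(-rT) * N(d2)
N(d1) = 0.69990860; N(d2) = 0.55335313
C = 0.9700 * 1.00000000 * 0.69990860 - 0.8600 * 0.99203191 * 0.55335313 = 0.2068

Answer: Price = 0.2068


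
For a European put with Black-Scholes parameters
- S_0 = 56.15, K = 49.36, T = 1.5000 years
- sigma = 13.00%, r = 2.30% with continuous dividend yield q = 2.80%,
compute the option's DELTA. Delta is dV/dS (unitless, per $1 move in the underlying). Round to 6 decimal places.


d1 = 0.8420045722; d2 = 0.6827877389
phi(d1) = 0.2798715914; exp(-qT) = 0.9588697806; exp(-rT) = 0.9660883397
N(-d1) = 0.1998926971
Delta = -exp(-qT) * N(-d1) = -0.9588697806 * 0.1998926971 = -0.191671

Answer: Delta = -0.191671


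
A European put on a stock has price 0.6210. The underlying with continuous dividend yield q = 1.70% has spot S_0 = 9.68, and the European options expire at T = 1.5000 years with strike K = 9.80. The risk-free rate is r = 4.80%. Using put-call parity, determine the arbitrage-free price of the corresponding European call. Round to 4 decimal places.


Answer: Call price = 0.9381

Derivation:
Put-call parity: C - P = S_0 * exp(-qT) - K * exp(-rT).
S_0 * exp(-qT) = 9.6800 * 0.97482238 = 9.43628063
K * exp(-rT) = 9.8000 * 0.93053090 = 9.11920278
C = P + S*exp(-qT) - K*exp(-rT)
C = 0.6210 + 9.43628063 - 9.11920278 = 0.9381


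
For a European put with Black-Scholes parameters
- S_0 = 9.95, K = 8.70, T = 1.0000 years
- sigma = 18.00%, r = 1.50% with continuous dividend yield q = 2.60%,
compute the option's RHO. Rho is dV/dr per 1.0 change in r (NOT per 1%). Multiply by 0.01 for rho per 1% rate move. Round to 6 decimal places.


Answer: Rho = -2.365583

Derivation:
d1 = 0.7747195862; d2 = 0.5947195862
phi(d1) = 0.2955155704; exp(-qT) = 0.9743350896; exp(-rT) = 0.9851119396
N(-d2) = 0.2760154637
Rho = -K*T*exp(-rT)*N(-d2) = -8.7000 * 1.0000 * 0.9851119396 * 0.2760154637 = -2.365583


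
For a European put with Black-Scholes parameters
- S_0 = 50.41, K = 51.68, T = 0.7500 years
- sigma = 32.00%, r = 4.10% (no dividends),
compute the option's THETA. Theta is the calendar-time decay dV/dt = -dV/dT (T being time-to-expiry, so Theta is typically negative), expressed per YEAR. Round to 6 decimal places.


Answer: Theta = -2.545026

Derivation:
d1 = 0.1597409427; d2 = -0.1173871865
phi(d1) = 0.3938846742; exp(-qT) = 1.0000000000; exp(-rT) = 0.9697179723
Theta = -S*exp(-qT)*phi(d1)*sigma/(2*sqrt(T)) + r*K*exp(-rT)*N(-d2) - q*S*exp(-qT)*N(-d1)
N(-d1) = 0.4365425737; N(-d2) = 0.5467233812; sqrt(T) = 0.8660254038
Term 1 = -50.4100 * 1.0000000000 * 0.3938846742 * 0.3200 / (2 * 0.8660254038) = -3.6683868791
Term 2 = 0.0410 * 51.6800 * 0.9697179723 * 0.5467233812 = 1.1233612883
Term 3 = 0 (no dividend yield, q = 0)
Theta = -3.6683868791 + (1.1233612883) + (0.0000000000) = -2.545026


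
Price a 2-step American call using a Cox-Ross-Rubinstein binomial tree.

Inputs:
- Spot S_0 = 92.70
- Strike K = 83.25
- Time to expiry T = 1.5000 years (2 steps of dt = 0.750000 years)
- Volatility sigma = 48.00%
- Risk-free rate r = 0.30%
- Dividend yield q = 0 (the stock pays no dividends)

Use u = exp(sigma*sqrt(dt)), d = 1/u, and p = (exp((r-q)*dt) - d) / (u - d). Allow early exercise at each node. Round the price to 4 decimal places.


Answer: Price = V(0,0) = 25.1835

Derivation:
dt = T/N = 0.750000
u = exp(sigma*sqrt(dt)) = 1.515419; d = 1/u = 0.659883
p = (exp((r-q)*dt) - d) / (u - d) = 0.400181
Discount per step: exp(-r*dt) = 0.997753
Stock lattice S(k, i) with i counting down-moves:
  k=0: S(0,0) = 92.7000
  k=1: S(1,0) = 140.4794; S(1,1) = 61.1712
  k=2: S(2,0) = 212.8852; S(2,1) = 92.7000; S(2,2) = 40.3658
Terminal payoffs V(N, i) = max(S_T - K, 0):
  V(2,0) = 129.635159; V(2,1) = 9.450000; V(2,2) = 0.000000
Backward induction: V(k, i) = exp(-r*dt) * [p * V(k+1, i) + (1-p) * V(k+1, i+1)]; then take max(V_cont, immediate exercise) for American.
  V(1,0) = exp(-r*dt) * [p*129.635159 + (1-p)*9.450000] = 57.416475; exercise = 57.229373; V(1,0) = max -> 57.416475
  V(1,1) = exp(-r*dt) * [p*9.450000 + (1-p)*0.000000] = 3.773210; exercise = 0.000000; V(1,1) = max -> 3.773210
  V(0,0) = exp(-r*dt) * [p*57.416475 + (1-p)*3.773210] = 25.183495; exercise = 9.450000; V(0,0) = max -> 25.183495


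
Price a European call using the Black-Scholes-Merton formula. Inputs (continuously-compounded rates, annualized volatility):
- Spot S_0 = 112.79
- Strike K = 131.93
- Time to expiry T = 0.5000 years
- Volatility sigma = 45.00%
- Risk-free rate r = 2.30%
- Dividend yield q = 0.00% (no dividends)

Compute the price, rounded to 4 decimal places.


Answer: Price = 8.1139

Derivation:
d1 = (ln(S/K) + (r - q + 0.5*sigma^2) * T) / (sigma * sqrt(T)) = -0.29735819
d2 = d1 - sigma * sqrt(T) = -0.61555624
exp(-rT) = 0.98856587; exp(-qT) = 1.00000000
C = S_0 * exp(-qT) * N(d1) - K * exp(-rT) * N(d2)
N(d1) = 0.38309653; N(d2) = 0.26909372
C = 112.7900 * 1.00000000 * 0.38309653 - 131.9300 * 0.98856587 * 0.26909372 = 8.1139


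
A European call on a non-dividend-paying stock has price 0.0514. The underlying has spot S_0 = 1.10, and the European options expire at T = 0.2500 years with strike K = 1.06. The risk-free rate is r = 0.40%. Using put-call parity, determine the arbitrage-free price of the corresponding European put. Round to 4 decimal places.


Answer: Put price = 0.0103

Derivation:
Put-call parity: C - P = S_0 * exp(-qT) - K * exp(-rT).
S_0 * exp(-qT) = 1.1000 * 1.00000000 = 1.10000000
K * exp(-rT) = 1.0600 * 0.99900050 = 1.05894053
P = C - S*exp(-qT) + K*exp(-rT)
P = 0.0514 - 1.10000000 + 1.05894053 = 0.0103


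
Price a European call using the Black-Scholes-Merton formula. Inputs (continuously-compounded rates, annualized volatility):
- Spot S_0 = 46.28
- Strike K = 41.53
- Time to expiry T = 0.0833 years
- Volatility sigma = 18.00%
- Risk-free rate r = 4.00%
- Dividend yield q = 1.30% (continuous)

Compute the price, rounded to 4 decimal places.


d1 = (ln(S/K) + (r - q + 0.5*sigma^2) * T) / (sigma * sqrt(T)) = 2.15380114
d2 = d1 - sigma * sqrt(T) = 2.10185000
exp(-rT) = 0.99667354; exp(-qT) = 0.99891769
C = S_0 * exp(-qT) * N(d1) - K * exp(-rT) * N(d2)
N(d1) = 0.98437211; N(d2) = 0.98221679
C = 46.2800 * 0.99891769 * 0.98437211 - 41.5300 * 0.99667354 * 0.98221679 = 4.8517

Answer: Price = 4.8517


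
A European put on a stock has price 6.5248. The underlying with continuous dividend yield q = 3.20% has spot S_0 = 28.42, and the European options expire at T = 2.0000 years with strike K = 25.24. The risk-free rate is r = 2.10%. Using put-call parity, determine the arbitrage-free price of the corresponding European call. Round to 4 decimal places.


Answer: Call price = 8.9810

Derivation:
Put-call parity: C - P = S_0 * exp(-qT) - K * exp(-rT).
S_0 * exp(-qT) = 28.4200 * 0.93800500 = 26.65810209
K * exp(-rT) = 25.2400 * 0.95886978 = 24.20187326
C = P + S*exp(-qT) - K*exp(-rT)
C = 6.5248 + 26.65810209 - 24.20187326 = 8.9810


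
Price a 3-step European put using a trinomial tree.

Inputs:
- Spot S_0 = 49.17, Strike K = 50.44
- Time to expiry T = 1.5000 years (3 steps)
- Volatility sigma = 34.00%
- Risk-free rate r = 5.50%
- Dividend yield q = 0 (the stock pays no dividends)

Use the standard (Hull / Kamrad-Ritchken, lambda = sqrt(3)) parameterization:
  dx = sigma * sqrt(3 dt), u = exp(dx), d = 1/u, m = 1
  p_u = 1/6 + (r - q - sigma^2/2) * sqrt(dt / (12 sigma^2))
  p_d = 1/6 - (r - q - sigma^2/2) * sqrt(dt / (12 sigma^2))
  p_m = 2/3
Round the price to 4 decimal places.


Answer: Price = V(0,0) = 6.1094

Derivation:
dt = T/N = 0.500000; dx = sigma*sqrt(3*dt) = 0.416413
u = exp(dx) = 1.516512; d = 1/u = 0.659408
p_u = 0.164986, p_m = 0.666667, p_d = 0.168348
Discount per step: exp(-r*dt) = 0.972875
Stock lattice S(k, j) with j the centered position index:
  k=0: S(0,+0) = 49.1700
  k=1: S(1,-1) = 32.4231; S(1,+0) = 49.1700; S(1,+1) = 74.5669
  k=2: S(2,-2) = 21.3800; S(2,-1) = 32.4231; S(2,+0) = 49.1700; S(2,+1) = 74.5669; S(2,+2) = 113.0817
  k=3: S(3,-3) = 14.0982; S(3,-2) = 21.3800; S(3,-1) = 32.4231; S(3,+0) = 49.1700; S(3,+1) = 74.5669; S(3,+2) = 113.0817; S(3,+3) = 171.4897
Terminal payoffs V(N, j) = max(K - S_T, 0):
  V(3,-3) = 36.341845; V(3,-2) = 29.059973; V(3,-1) = 18.016923; V(3,+0) = 1.270000; V(3,+1) = 0.000000; V(3,+2) = 0.000000; V(3,+3) = 0.000000
Backward induction: V(k, j) = exp(-r*dt) * [p_u * V(k+1, j+1) + p_m * V(k+1, j) + p_d * V(k+1, j-1)]
  V(2,-2) = exp(-r*dt) * [p_u*18.016923 + p_m*29.059973 + p_d*36.341845] = 27.691822
  V(2,-1) = exp(-r*dt) * [p_u*1.270000 + p_m*18.016923 + p_d*29.059973] = 16.648798
  V(2,+0) = exp(-r*dt) * [p_u*0.000000 + p_m*1.270000 + p_d*18.016923] = 3.774534
  V(2,+1) = exp(-r*dt) * [p_u*0.000000 + p_m*0.000000 + p_d*1.270000] = 0.208002
  V(2,+2) = exp(-r*dt) * [p_u*0.000000 + p_m*0.000000 + p_d*0.000000] = 0.000000
  V(1,-1) = exp(-r*dt) * [p_u*3.774534 + p_m*16.648798 + p_d*27.691822] = 15.939381
  V(1,+0) = exp(-r*dt) * [p_u*0.208002 + p_m*3.774534 + p_d*16.648798] = 5.208246
  V(1,+1) = exp(-r*dt) * [p_u*0.000000 + p_m*0.208002 + p_d*3.774534] = 0.753104
  V(0,+0) = exp(-r*dt) * [p_u*0.753104 + p_m*5.208246 + p_d*15.939381] = 6.109432


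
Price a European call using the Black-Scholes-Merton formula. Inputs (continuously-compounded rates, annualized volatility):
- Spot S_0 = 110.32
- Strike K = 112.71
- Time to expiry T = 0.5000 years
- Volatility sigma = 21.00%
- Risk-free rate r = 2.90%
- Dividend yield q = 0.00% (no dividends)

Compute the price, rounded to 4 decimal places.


Answer: Price = 6.1754

Derivation:
d1 = (ln(S/K) + (r - q + 0.5*sigma^2) * T) / (sigma * sqrt(T)) = 0.02755754
d2 = d1 - sigma * sqrt(T) = -0.12093489
exp(-rT) = 0.98560462; exp(-qT) = 1.00000000
C = S_0 * exp(-qT) * N(d1) - K * exp(-rT) * N(d2)
N(d1) = 0.51099247; N(d2) = 0.45187130
C = 110.3200 * 1.00000000 * 0.51099247 - 112.7100 * 0.98560462 * 0.45187130 = 6.1754


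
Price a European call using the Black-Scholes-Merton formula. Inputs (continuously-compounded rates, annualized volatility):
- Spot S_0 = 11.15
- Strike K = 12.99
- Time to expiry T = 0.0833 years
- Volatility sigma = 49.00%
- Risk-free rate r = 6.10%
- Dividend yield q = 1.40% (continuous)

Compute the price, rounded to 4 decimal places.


Answer: Price = 0.1276

Derivation:
d1 = (ln(S/K) + (r - q + 0.5*sigma^2) * T) / (sigma * sqrt(T)) = -0.98163337
d2 = d1 - sigma * sqrt(T) = -1.12305589
exp(-rT) = 0.99493159; exp(-qT) = 0.99883448
C = S_0 * exp(-qT) * N(d1) - K * exp(-rT) * N(d2)
N(d1) = 0.16314025; N(d2) = 0.13070688
C = 11.1500 * 0.99883448 * 0.16314025 - 12.9900 * 0.99493159 * 0.13070688 = 0.1276


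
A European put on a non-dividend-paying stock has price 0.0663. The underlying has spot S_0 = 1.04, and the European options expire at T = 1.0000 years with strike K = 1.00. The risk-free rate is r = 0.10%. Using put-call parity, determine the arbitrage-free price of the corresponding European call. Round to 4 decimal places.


Put-call parity: C - P = S_0 * exp(-qT) - K * exp(-rT).
S_0 * exp(-qT) = 1.0400 * 1.00000000 = 1.04000000
K * exp(-rT) = 1.0000 * 0.99900050 = 0.99900050
C = P + S*exp(-qT) - K*exp(-rT)
C = 0.0663 + 1.04000000 - 0.99900050 = 0.1073

Answer: Call price = 0.1073


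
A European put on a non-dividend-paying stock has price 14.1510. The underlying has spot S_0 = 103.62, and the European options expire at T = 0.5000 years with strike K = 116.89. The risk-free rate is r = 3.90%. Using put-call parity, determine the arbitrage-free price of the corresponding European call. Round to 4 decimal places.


Put-call parity: C - P = S_0 * exp(-qT) - K * exp(-rT).
S_0 * exp(-qT) = 103.6200 * 1.00000000 = 103.62000000
K * exp(-rT) = 116.8900 * 0.98068890 = 114.63272496
C = P + S*exp(-qT) - K*exp(-rT)
C = 14.1510 + 103.62000000 - 114.63272496 = 3.1383

Answer: Call price = 3.1383


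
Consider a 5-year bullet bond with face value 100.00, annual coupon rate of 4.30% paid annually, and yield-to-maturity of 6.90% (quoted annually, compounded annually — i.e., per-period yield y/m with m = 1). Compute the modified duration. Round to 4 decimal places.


Answer: Modified duration = 4.2823

Derivation:
Coupon per period c = face * coupon_rate / m = 4.300000
Periods per year m = 1; per-period yield y/m = 0.069000
Number of cashflows N = 5
Cashflows (t years, CF_t, discount factor 1/(1+y/m)^(m*t), PV):
  t = 1.0000: CF_t = 4.300000, DF = 0.935454, PV = 4.022451
  t = 2.0000: CF_t = 4.300000, DF = 0.875074, PV = 3.762817
  t = 3.0000: CF_t = 4.300000, DF = 0.818591, PV = 3.519941
  t = 4.0000: CF_t = 4.300000, DF = 0.765754, PV = 3.292741
  t = 5.0000: CF_t = 104.300000, DF = 0.716327, PV = 74.712932
Price P = sum_t PV_t = 89.310882
First compute Macaulay numerator sum_t t * PV_t:
  t * PV_t at t = 1.0000: 4.022451
  t * PV_t at t = 2.0000: 7.525633
  t * PV_t at t = 3.0000: 10.559822
  t * PV_t at t = 4.0000: 13.170966
  t * PV_t at t = 5.0000: 373.564662
Macaulay duration D = 408.843534 / 89.310882 = 4.577757
Modified duration = D / (1 + y/m) = 4.577757 / (1 + 0.069000) = 4.282280


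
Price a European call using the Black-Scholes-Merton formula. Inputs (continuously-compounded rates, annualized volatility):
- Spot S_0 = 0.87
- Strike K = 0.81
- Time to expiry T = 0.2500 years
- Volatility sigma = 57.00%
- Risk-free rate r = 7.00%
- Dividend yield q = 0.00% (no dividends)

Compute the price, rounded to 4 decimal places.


Answer: Price = 0.1359

Derivation:
d1 = (ln(S/K) + (r - q + 0.5*sigma^2) * T) / (sigma * sqrt(T)) = 0.45463672
d2 = d1 - sigma * sqrt(T) = 0.16963672
exp(-rT) = 0.98265224; exp(-qT) = 1.00000000
C = S_0 * exp(-qT) * N(d1) - K * exp(-rT) * N(d2)
N(d1) = 0.67531469; N(d2) = 0.56735208
C = 0.8700 * 1.00000000 * 0.67531469 - 0.8100 * 0.98265224 * 0.56735208 = 0.1359


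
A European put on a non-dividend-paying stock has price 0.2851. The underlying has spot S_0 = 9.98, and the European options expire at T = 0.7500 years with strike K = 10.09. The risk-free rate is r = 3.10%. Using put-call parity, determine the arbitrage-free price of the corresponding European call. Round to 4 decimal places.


Put-call parity: C - P = S_0 * exp(-qT) - K * exp(-rT).
S_0 * exp(-qT) = 9.9800 * 1.00000000 = 9.98000000
K * exp(-rT) = 10.0900 * 0.97701820 = 9.85811362
C = P + S*exp(-qT) - K*exp(-rT)
C = 0.2851 + 9.98000000 - 9.85811362 = 0.4070

Answer: Call price = 0.4070


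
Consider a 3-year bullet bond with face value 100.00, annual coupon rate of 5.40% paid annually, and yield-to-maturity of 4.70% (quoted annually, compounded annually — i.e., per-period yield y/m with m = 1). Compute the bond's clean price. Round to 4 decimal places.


Answer: Price = 101.9170

Derivation:
Coupon per period c = face * coupon_rate / m = 5.400000
Periods per year m = 1; per-period yield y/m = 0.047000
Number of cashflows N = 3
Cashflows (t years, CF_t, discount factor 1/(1+y/m)^(m*t), PV):
  t = 1.0000: CF_t = 5.400000, DF = 0.955110, PV = 5.157593
  t = 2.0000: CF_t = 5.400000, DF = 0.912235, PV = 4.926068
  t = 3.0000: CF_t = 105.400000, DF = 0.871284, PV = 91.833379
Price P = sum_t PV_t = 101.917040


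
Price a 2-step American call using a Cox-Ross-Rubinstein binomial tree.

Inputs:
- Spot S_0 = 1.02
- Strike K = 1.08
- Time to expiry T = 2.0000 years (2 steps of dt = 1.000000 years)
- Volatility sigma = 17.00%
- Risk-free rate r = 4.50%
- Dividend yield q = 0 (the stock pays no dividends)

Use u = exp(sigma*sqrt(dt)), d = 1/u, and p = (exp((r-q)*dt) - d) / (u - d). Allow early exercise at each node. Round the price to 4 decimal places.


Answer: Price = V(0,0) = 0.1132

Derivation:
dt = T/N = 1.000000
u = exp(sigma*sqrt(dt)) = 1.185305; d = 1/u = 0.843665
p = (exp((r-q)*dt) - d) / (u - d) = 0.592328
Discount per step: exp(-r*dt) = 0.955997
Stock lattice S(k, i) with i counting down-moves:
  k=0: S(0,0) = 1.0200
  k=1: S(1,0) = 1.2090; S(1,1) = 0.8605
  k=2: S(2,0) = 1.4330; S(2,1) = 1.0200; S(2,2) = 0.7260
Terminal payoffs V(N, i) = max(S_T - K, 0):
  V(2,0) = 0.353047; V(2,1) = 0.000000; V(2,2) = 0.000000
Backward induction: V(k, i) = exp(-r*dt) * [p * V(k+1, i) + (1-p) * V(k+1, i+1)]; then take max(V_cont, immediate exercise) for American.
  V(1,0) = exp(-r*dt) * [p*0.353047 + (1-p)*0.000000] = 0.199918; exercise = 0.129011; V(1,0) = max -> 0.199918
  V(1,1) = exp(-r*dt) * [p*0.000000 + (1-p)*0.000000] = 0.000000; exercise = 0.000000; V(1,1) = max -> 0.000000
  V(0,0) = exp(-r*dt) * [p*0.199918 + (1-p)*0.000000] = 0.113206; exercise = 0.000000; V(0,0) = max -> 0.113206


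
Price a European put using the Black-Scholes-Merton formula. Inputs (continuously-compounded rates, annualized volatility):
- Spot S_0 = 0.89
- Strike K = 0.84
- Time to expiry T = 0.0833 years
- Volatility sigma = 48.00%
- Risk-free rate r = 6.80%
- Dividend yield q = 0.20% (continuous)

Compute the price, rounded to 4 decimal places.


Answer: Price = 0.0252

Derivation:
d1 = (ln(S/K) + (r - q + 0.5*sigma^2) * T) / (sigma * sqrt(T)) = 0.52631336
d2 = d1 - sigma * sqrt(T) = 0.38777701
exp(-rT) = 0.99435161; exp(-qT) = 0.99983341
P = K * exp(-rT) * N(-d2) - S_0 * exp(-qT) * N(-d1)
N(-d1) = 0.29933525; N(-d2) = 0.34909053
P = 0.8400 * 0.99435161 * 0.34909053 - 0.8900 * 0.99983341 * 0.29933525 = 0.0252


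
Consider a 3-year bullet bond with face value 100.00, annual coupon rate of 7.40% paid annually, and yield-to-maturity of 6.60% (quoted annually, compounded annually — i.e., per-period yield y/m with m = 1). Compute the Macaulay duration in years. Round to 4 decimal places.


Coupon per period c = face * coupon_rate / m = 7.400000
Periods per year m = 1; per-period yield y/m = 0.066000
Number of cashflows N = 3
Cashflows (t years, CF_t, discount factor 1/(1+y/m)^(m*t), PV):
  t = 1.0000: CF_t = 7.400000, DF = 0.938086, PV = 6.941839
  t = 2.0000: CF_t = 7.400000, DF = 0.880006, PV = 6.512044
  t = 3.0000: CF_t = 107.400000, DF = 0.825521, PV = 88.661009
Price P = sum_t PV_t = 102.114891
Macaulay numerator sum_t t * PV_t:
  t * PV_t at t = 1.0000: 6.941839
  t * PV_t at t = 2.0000: 13.024088
  t * PV_t at t = 3.0000: 265.983026
Macaulay duration D = (sum_t t * PV_t) / P = 285.948952 / 102.114891 = 2.800267

Answer: Macaulay duration = 2.8003 years


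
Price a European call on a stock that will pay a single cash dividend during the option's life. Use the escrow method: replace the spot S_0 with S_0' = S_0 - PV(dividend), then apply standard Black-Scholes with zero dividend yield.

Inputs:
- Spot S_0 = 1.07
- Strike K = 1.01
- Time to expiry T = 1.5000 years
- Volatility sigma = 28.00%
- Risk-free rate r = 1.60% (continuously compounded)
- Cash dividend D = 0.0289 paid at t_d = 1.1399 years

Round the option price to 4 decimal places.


Answer: Price = 0.1676

Derivation:
PV(D) = D * exp(-r * t_d) = 0.0289 * 0.98192691 = 0.02837769
S_0' = S_0 - PV(D) = 1.0700 - 0.02837769 = 1.04162231
d1 = (ln(S_0'/K) + (r + sigma^2/2)*T) / (sigma*sqrt(T)) = 0.33134913
d2 = d1 - sigma*sqrt(T) = -0.01157943
exp(-rT) = 0.97628571
N(d1) = 0.62980961; N(d2) = 0.49538058
C = S_0' * N(d1) - K * exp(-rT) * N(d2) = 1.04162231 * 0.62980961 - 1.0100 * 0.97628571 * 0.49538058 = 0.1676


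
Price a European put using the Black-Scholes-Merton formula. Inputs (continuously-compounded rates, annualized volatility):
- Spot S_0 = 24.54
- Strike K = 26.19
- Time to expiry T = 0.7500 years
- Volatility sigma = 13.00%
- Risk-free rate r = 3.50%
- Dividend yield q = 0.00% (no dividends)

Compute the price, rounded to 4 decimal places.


Answer: Price = 1.6752

Derivation:
d1 = (ln(S/K) + (r - q + 0.5*sigma^2) * T) / (sigma * sqrt(T)) = -0.28854829
d2 = d1 - sigma * sqrt(T) = -0.40113159
exp(-rT) = 0.97409154; exp(-qT) = 1.00000000
P = K * exp(-rT) * N(-d2) - S_0 * exp(-qT) * N(-d1)
N(-d1) = 0.61353646; N(-d2) = 0.65583838
P = 26.1900 * 0.97409154 * 0.65583838 - 24.5400 * 1.00000000 * 0.61353646 = 1.6752


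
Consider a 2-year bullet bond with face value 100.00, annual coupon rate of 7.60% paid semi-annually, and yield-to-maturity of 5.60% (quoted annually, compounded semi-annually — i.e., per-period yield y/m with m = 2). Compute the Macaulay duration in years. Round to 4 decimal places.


Coupon per period c = face * coupon_rate / m = 3.800000
Periods per year m = 2; per-period yield y/m = 0.028000
Number of cashflows N = 4
Cashflows (t years, CF_t, discount factor 1/(1+y/m)^(m*t), PV):
  t = 0.5000: CF_t = 3.800000, DF = 0.972763, PV = 3.696498
  t = 1.0000: CF_t = 3.800000, DF = 0.946267, PV = 3.595815
  t = 1.5000: CF_t = 3.800000, DF = 0.920493, PV = 3.497875
  t = 2.0000: CF_t = 103.800000, DF = 0.895422, PV = 92.944757
Price P = sum_t PV_t = 103.734945
Macaulay numerator sum_t t * PV_t:
  t * PV_t at t = 0.5000: 1.848249
  t * PV_t at t = 1.0000: 3.595815
  t * PV_t at t = 1.5000: 5.246812
  t * PV_t at t = 2.0000: 185.889513
Macaulay duration D = (sum_t t * PV_t) / P = 196.580390 / 103.734945 = 1.895026

Answer: Macaulay duration = 1.8950 years


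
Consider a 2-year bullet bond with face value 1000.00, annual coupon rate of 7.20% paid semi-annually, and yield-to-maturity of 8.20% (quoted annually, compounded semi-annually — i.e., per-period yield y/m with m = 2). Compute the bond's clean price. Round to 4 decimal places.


Coupon per period c = face * coupon_rate / m = 36.000000
Periods per year m = 2; per-period yield y/m = 0.041000
Number of cashflows N = 4
Cashflows (t years, CF_t, discount factor 1/(1+y/m)^(m*t), PV):
  t = 0.5000: CF_t = 36.000000, DF = 0.960615, PV = 34.582133
  t = 1.0000: CF_t = 36.000000, DF = 0.922781, PV = 33.220108
  t = 1.5000: CF_t = 36.000000, DF = 0.886437, PV = 31.911727
  t = 2.0000: CF_t = 1036.000000, DF = 0.851524, PV = 882.179248
Price P = sum_t PV_t = 981.893216

Answer: Price = 981.8932


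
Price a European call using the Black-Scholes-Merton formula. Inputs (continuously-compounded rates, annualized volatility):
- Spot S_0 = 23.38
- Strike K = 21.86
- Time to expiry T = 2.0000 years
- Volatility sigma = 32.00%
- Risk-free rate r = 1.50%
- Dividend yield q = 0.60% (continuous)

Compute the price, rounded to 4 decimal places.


d1 = (ln(S/K) + (r - q + 0.5*sigma^2) * T) / (sigma * sqrt(T)) = 0.41459101
d2 = d1 - sigma * sqrt(T) = -0.03795733
exp(-rT) = 0.97044553; exp(-qT) = 0.98807171
C = S_0 * exp(-qT) * N(d1) - K * exp(-rT) * N(d2)
N(d1) = 0.66077933; N(d2) = 0.48486085
C = 23.3800 * 0.98807171 * 0.66077933 - 21.8600 * 0.97044553 * 0.48486085 = 4.9789

Answer: Price = 4.9789
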